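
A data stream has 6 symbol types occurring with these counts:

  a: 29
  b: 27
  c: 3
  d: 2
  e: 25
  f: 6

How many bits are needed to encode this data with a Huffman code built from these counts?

200

Greedily combine the two least-frequent nodes:
combine d(2), c(3) → 5
combine 5, f(6) → 11
combine 11, e(25) → 36
combine b(27), a(29) → 56
combine 36, 56 → 92
Each symbol's bit-cost is frequency × depth; summing gives 200 bits (equivalently 5 + 11 + 36 + 56 + 92).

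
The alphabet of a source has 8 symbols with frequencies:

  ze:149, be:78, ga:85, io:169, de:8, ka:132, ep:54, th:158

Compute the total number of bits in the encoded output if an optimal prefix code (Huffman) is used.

Build the Huffman tree bottom-up:
combine de(8), ep(54) → 62
combine 62, be(78) → 140
combine ga(85), ka(132) → 217
combine 140, ze(149) → 289
combine th(158), io(169) → 327
combine 217, 289 → 506
combine 327, 506 → 833
Total encoded bits = sum of merged weights = 62 + 140 + 217 + 289 + 327 + 506 + 833 = 2374.

2374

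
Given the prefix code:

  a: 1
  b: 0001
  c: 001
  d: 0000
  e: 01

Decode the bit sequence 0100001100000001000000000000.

edaadbddd

Read left to right; each codeword is recognised as soon as it completes (prefix code):
  01→e | 0000→d | 1→a | 1→a | 0000→d | 0001→b | 0000→d | 0000→d | 0000→d
Decoded message: edaadbddd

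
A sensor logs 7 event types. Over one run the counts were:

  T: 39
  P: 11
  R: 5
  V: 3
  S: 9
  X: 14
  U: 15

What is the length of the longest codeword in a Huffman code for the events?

5

Merge the two lowest-weight nodes at each step:
merge V(3) and R(5): 8
merge 8 and S(9): 17
merge P(11) and X(14): 25
merge U(15) and 17: 32
merge 25 and 32: 57
merge T(39) and 57: 96
Maximum depth reached is 5.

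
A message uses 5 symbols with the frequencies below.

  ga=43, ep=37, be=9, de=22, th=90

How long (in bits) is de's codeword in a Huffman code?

4

Huffman merges, smallest pair first:
combine be(9), de(22) → 31
combine 31, ep(37) → 68
combine ga(43), 68 → 111
combine th(90), 111 → 201
de sits 4 levels below the root, so its codeword is 4 bits.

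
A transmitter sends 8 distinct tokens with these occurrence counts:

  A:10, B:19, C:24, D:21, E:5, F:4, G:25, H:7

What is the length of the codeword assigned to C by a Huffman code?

Build the tree from the bottom:
merge F(4) and E(5): 9
merge H(7) and 9: 16
merge A(10) and 16: 26
merge B(19) and D(21): 40
merge C(24) and G(25): 49
merge 26 and 40: 66
merge 49 and 66: 115
The subtree containing C is merged 2 times, so code length = 2.

2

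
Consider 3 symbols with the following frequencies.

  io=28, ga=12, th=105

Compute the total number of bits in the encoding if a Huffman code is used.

Merge the two smallest weights repeatedly:
merge ga(12) and io(28): 40
merge 40 and th(105): 145
The encoded length is the sum of every internal node's weight: 40 + 145 = 185 bits.

185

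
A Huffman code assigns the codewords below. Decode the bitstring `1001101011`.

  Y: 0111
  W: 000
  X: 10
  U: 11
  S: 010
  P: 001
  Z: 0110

XZXU

Read left to right; each codeword is recognised as soon as it completes (prefix code):
  10→X | 0110→Z | 10→X | 11→U
Decoded message: XZXU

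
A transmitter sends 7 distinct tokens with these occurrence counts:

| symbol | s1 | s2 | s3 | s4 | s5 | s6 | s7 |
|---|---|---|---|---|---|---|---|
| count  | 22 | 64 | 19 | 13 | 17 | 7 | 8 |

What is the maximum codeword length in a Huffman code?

5

Merge the two lowest-weight nodes at each step:
merge s6(7) and s7(8): 15
merge s4(13) and 15: 28
merge s5(17) and s3(19): 36
merge s1(22) and 28: 50
merge 36 and 50: 86
merge s2(64) and 86: 150
The first pair merged (s6, s7) ends up deepest, at depth 5.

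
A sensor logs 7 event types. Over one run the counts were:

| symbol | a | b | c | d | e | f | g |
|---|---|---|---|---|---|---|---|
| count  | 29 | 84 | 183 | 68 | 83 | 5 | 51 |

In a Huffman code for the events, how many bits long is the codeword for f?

5

Build the tree from the bottom:
f(5) + a(29) → 34
34 + g(51) → 85
d(68) + e(83) → 151
b(84) + 85 → 169
151 + 169 → 320
c(183) + 320 → 503
The subtree containing f is merged 5 times, so code length = 5.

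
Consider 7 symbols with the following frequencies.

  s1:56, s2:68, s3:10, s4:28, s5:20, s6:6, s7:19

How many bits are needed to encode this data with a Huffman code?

513

Merge the two smallest weights repeatedly:
combine s6(6), s3(10) → 16
combine 16, s7(19) → 35
combine s5(20), s4(28) → 48
combine 35, 48 → 83
combine s1(56), s2(68) → 124
combine 83, 124 → 207
Total encoded bits = sum of merged weights = 16 + 35 + 48 + 83 + 124 + 207 = 513.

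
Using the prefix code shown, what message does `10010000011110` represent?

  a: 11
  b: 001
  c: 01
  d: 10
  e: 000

dcebad

Read left to right; each codeword is recognised as soon as it completes (prefix code):
  10→d | 01→c | 000→e | 001→b | 11→a | 10→d
Decoded message: dcebad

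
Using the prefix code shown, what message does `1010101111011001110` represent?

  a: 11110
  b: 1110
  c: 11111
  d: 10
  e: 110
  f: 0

dddaefb

Read left to right; each codeword is recognised as soon as it completes (prefix code):
  10→d | 10→d | 10→d | 11110→a | 110→e | 0→f | 1110→b
Decoded message: dddaefb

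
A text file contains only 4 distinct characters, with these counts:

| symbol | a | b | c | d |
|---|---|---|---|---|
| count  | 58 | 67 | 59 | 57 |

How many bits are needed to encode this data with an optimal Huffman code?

Greedily combine the two least-frequent nodes:
d(57) + a(58) → 115
c(59) + b(67) → 126
115 + 126 → 241
Each symbol's bit-cost is frequency × depth; summing gives 482 bits (equivalently 115 + 126 + 241).

482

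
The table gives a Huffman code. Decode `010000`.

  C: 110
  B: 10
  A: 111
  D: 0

DBDDD

Read left to right; each codeword is recognised as soon as it completes (prefix code):
  0→D | 10→B | 0→D | 0→D | 0→D
Decoded message: DBDDD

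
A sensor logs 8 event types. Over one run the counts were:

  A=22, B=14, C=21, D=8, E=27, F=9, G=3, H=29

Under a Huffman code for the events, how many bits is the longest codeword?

Merge the two lowest-weight nodes at each step:
merge G(3) and D(8): 11
merge F(9) and 11: 20
merge B(14) and 20: 34
merge C(21) and A(22): 43
merge E(27) and H(29): 56
merge 34 and 43: 77
merge 56 and 77: 133
Maximum depth reached is 5.

5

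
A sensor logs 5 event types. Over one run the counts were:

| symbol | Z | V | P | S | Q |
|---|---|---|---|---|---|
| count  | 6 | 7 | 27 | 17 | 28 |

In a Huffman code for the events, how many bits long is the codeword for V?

Huffman merges, smallest pair first:
Z(6) + V(7) → 13
13 + S(17) → 30
P(27) + Q(28) → 55
30 + 55 → 85
V sits 3 levels below the root, so its codeword is 3 bits.

3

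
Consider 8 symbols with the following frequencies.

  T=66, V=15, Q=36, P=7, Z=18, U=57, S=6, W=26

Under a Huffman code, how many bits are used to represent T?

Repeatedly merge the two smallest:
merge S(6) and P(7): 13
merge 13 and V(15): 28
merge Z(18) and W(26): 44
merge 28 and Q(36): 64
merge 44 and U(57): 101
merge 64 and T(66): 130
merge 101 and 130: 231
T's leaf is at depth 2, giving a 2-bit codeword.

2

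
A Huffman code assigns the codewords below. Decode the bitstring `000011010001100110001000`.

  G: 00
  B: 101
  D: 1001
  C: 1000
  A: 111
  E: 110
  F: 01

GGECEFCC

Read left to right; each codeword is recognised as soon as it completes (prefix code):
  00→G | 00→G | 110→E | 1000→C | 110→E | 01→F | 1000→C | 1000→C
Decoded message: GGECEFCC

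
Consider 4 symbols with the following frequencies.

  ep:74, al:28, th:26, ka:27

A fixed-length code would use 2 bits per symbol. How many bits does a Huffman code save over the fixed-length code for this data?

Fixed-length: 2 bits × 155 symbols = 310 bits.
Huffman merges:
merge th(26) and ka(27): 53
merge al(28) and 53: 81
merge ep(74) and 81: 155
Huffman total = 53 + 81 + 155 = 289 bits.
Saving = 310 − 289 = 21 bits.

21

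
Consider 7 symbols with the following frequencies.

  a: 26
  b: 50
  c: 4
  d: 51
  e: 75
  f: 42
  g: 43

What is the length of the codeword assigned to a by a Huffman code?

4

Huffman merges, smallest pair first:
c(4) + a(26) → 30
30 + f(42) → 72
g(43) + b(50) → 93
d(51) + 72 → 123
e(75) + 93 → 168
123 + 168 → 291
The subtree containing a is merged 4 times, so code length = 4.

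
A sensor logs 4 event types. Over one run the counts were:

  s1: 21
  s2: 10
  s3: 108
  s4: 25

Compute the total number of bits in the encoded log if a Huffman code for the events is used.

Merge the two smallest weights repeatedly:
merge s2(10) and s1(21): 31
merge s4(25) and 31: 56
merge 56 and s3(108): 164
The encoded length is the sum of every internal node's weight: 31 + 56 + 164 = 251 bits.

251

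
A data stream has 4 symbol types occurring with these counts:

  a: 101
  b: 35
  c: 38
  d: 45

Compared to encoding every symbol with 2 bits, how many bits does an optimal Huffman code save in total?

Fixed-length: 2 bits × 219 symbols = 438 bits.
Huffman merges:
b(35) + c(38) → 73
d(45) + 73 → 118
a(101) + 118 → 219
Huffman total = 73 + 118 + 219 = 410 bits.
Saving = 438 − 410 = 28 bits.

28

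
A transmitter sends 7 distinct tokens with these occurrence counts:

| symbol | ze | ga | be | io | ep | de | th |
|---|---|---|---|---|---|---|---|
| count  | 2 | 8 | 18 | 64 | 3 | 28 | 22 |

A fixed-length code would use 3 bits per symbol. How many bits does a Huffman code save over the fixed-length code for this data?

Fixed-length: 3 bits × 145 symbols = 435 bits.
Huffman merges:
combine ze(2), ep(3) → 5
combine 5, ga(8) → 13
combine 13, be(18) → 31
combine th(22), de(28) → 50
combine 31, 50 → 81
combine io(64), 81 → 145
Huffman total = 5 + 13 + 31 + 50 + 81 + 145 = 325 bits.
Saving = 435 − 325 = 110 bits.

110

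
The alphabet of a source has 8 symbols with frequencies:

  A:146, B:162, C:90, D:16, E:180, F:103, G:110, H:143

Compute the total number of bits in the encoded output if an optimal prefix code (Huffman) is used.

Build the Huffman tree bottom-up:
combine D(16), C(90) → 106
combine F(103), 106 → 209
combine G(110), H(143) → 253
combine A(146), B(162) → 308
combine E(180), 209 → 389
combine 253, 308 → 561
combine 389, 561 → 950
Each symbol's bit-cost is frequency × depth; summing gives 2776 bits (equivalently 106 + 209 + 253 + 308 + 389 + 561 + 950).

2776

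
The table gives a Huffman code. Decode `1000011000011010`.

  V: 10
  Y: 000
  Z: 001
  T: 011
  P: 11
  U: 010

VYPYTU

Read left to right; each codeword is recognised as soon as it completes (prefix code):
  10→V | 000→Y | 11→P | 000→Y | 011→T | 010→U
Decoded message: VYPYTU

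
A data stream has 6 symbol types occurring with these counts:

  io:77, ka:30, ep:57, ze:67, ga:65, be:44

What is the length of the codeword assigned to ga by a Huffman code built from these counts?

Build the tree from the bottom:
ka(30) + be(44) → 74
ep(57) + ga(65) → 122
ze(67) + 74 → 141
io(77) + 122 → 199
141 + 199 → 340
ga sits 3 levels below the root, so its codeword is 3 bits.

3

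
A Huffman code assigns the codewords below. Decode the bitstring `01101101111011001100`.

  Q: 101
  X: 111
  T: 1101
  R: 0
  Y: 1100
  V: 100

Read left to right; each codeword is recognised as soon as it completes (prefix code):
  0→R | 1101→T | 101→Q | 111→X | 0→R | 1100→Y | 1100→Y
Decoded message: RTQXRYY

RTQXRYY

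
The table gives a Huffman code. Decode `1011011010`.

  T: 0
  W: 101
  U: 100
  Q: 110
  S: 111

WWWT

Read left to right; each codeword is recognised as soon as it completes (prefix code):
  101→W | 101→W | 101→W | 0→T
Decoded message: WWWT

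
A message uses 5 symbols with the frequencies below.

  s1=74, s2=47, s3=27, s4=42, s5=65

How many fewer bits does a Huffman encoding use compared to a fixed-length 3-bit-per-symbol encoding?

Fixed-length: 3 bits × 255 symbols = 765 bits.
Huffman merges:
combine s3(27), s4(42) → 69
combine s2(47), s5(65) → 112
combine 69, s1(74) → 143
combine 112, 143 → 255
Huffman total = 69 + 112 + 143 + 255 = 579 bits.
Saving = 765 − 579 = 186 bits.

186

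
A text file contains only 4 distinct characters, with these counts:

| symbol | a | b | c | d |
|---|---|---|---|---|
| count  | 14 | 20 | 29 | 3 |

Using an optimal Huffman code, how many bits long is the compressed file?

120

Merge the two smallest weights repeatedly:
combine d(3), a(14) → 17
combine 17, b(20) → 37
combine c(29), 37 → 66
The encoded length is the sum of every internal node's weight: 17 + 37 + 66 = 120 bits.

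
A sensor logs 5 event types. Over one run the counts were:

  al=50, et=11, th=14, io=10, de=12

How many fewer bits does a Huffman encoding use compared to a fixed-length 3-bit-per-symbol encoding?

Fixed-length: 3 bits × 97 symbols = 291 bits.
Huffman merges:
merge io(10) and et(11): 21
merge de(12) and th(14): 26
merge 21 and 26: 47
merge 47 and al(50): 97
Huffman total = 21 + 26 + 47 + 97 = 191 bits.
Saving = 291 − 191 = 100 bits.

100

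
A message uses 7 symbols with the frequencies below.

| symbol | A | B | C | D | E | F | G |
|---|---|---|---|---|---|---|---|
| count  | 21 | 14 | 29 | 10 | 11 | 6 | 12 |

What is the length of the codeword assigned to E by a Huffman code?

3

Repeatedly merge the two smallest:
F(6) + D(10) → 16
E(11) + G(12) → 23
B(14) + 16 → 30
A(21) + 23 → 44
C(29) + 30 → 59
44 + 59 → 103
E's leaf is at depth 3, giving a 3-bit codeword.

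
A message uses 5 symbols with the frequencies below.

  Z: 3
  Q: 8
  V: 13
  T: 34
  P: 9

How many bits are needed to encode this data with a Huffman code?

131

Build the Huffman tree bottom-up:
merge Z(3) and Q(8): 11
merge P(9) and 11: 20
merge V(13) and 20: 33
merge 33 and T(34): 67
Each symbol's bit-cost is frequency × depth; summing gives 131 bits (equivalently 11 + 20 + 33 + 67).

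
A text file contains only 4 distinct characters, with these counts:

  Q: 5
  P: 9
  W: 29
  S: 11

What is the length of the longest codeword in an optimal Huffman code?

Merge the two lowest-weight nodes at each step:
merge Q(5) and P(9): 14
merge S(11) and 14: 25
merge 25 and W(29): 54
Maximum depth reached is 3.

3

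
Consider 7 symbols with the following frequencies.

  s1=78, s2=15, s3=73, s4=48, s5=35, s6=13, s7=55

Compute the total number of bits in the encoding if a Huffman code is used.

Greedily combine the two least-frequent nodes:
s6(13) + s2(15) → 28
28 + s5(35) → 63
s4(48) + s7(55) → 103
63 + s3(73) → 136
s1(78) + 103 → 181
136 + 181 → 317
Total encoded bits = sum of merged weights = 28 + 63 + 103 + 136 + 181 + 317 = 828.

828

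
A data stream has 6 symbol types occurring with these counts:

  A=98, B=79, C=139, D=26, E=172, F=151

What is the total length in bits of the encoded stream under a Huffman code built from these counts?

Build the Huffman tree bottom-up:
D(26) + B(79) → 105
A(98) + 105 → 203
C(139) + F(151) → 290
E(172) + 203 → 375
290 + 375 → 665
The encoded length is the sum of every internal node's weight: 105 + 203 + 290 + 375 + 665 = 1638 bits.

1638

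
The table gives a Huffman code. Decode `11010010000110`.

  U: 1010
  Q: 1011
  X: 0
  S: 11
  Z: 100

SXZZXXSX

Read left to right; each codeword is recognised as soon as it completes (prefix code):
  11→S | 0→X | 100→Z | 100→Z | 0→X | 0→X | 11→S | 0→X
Decoded message: SXZZXXSX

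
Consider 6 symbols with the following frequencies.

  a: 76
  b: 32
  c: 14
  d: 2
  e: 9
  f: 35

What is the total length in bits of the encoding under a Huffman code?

353

Build the Huffman tree bottom-up:
combine d(2), e(9) → 11
combine 11, c(14) → 25
combine 25, b(32) → 57
combine f(35), 57 → 92
combine a(76), 92 → 168
Each symbol's bit-cost is frequency × depth; summing gives 353 bits (equivalently 11 + 25 + 57 + 92 + 168).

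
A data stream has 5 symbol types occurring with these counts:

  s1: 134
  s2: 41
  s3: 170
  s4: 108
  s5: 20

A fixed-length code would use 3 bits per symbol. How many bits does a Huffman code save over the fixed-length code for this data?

413

Fixed-length: 3 bits × 473 symbols = 1419 bits.
Huffman merges:
combine s5(20), s2(41) → 61
combine 61, s4(108) → 169
combine s1(134), 169 → 303
combine s3(170), 303 → 473
Huffman total = 61 + 169 + 303 + 473 = 1006 bits.
Saving = 1419 − 1006 = 413 bits.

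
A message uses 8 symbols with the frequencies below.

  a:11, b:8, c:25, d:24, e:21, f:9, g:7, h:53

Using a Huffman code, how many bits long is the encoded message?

431

Greedily combine the two least-frequent nodes:
combine g(7), b(8) → 15
combine f(9), a(11) → 20
combine 15, 20 → 35
combine e(21), d(24) → 45
combine c(25), 35 → 60
combine 45, h(53) → 98
combine 60, 98 → 158
The encoded length is the sum of every internal node's weight: 15 + 20 + 35 + 45 + 60 + 98 + 158 = 431 bits.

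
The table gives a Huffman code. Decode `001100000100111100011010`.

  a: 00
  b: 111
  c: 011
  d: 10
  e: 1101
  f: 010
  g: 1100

Read left to right; each codeword is recognised as soon as it completes (prefix code):
  00→a | 1100→g | 00→a | 010→f | 011→c | 1100→g | 011→c | 010→f
Decoded message: agafcgcf

agafcgcf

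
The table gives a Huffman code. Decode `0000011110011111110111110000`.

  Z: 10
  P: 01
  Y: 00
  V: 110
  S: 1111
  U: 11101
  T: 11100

Read left to right; each codeword is recognised as soon as it completes (prefix code):
  00→Y | 00→Y | 01→P | 11100→T | 1111→S | 11101→U | 1111→S | 00→Y | 00→Y
Decoded message: YYPTSUSYY

YYPTSUSYY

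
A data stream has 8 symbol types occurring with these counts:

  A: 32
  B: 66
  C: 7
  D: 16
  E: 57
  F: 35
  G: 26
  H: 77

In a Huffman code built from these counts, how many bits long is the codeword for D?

5

Huffman merges, smallest pair first:
merge C(7) and D(16): 23
merge 23 and G(26): 49
merge A(32) and F(35): 67
merge 49 and E(57): 106
merge B(66) and 67: 133
merge H(77) and 106: 183
merge 133 and 183: 316
D sits 5 levels below the root, so its codeword is 5 bits.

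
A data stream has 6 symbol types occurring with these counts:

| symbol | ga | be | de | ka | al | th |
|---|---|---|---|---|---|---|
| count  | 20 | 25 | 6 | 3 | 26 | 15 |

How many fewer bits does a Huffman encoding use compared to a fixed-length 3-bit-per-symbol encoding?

Fixed-length: 3 bits × 95 symbols = 285 bits.
Huffman merges:
ka(3) + de(6) → 9
9 + th(15) → 24
ga(20) + 24 → 44
be(25) + al(26) → 51
44 + 51 → 95
Huffman total = 9 + 24 + 44 + 51 + 95 = 223 bits.
Saving = 285 − 223 = 62 bits.

62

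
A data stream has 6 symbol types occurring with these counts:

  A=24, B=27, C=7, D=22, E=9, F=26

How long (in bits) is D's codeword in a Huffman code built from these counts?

Repeatedly merge the two smallest:
merge C(7) and E(9): 16
merge 16 and D(22): 38
merge A(24) and F(26): 50
merge B(27) and 38: 65
merge 50 and 65: 115
D sits 3 levels below the root, so its codeword is 3 bits.

3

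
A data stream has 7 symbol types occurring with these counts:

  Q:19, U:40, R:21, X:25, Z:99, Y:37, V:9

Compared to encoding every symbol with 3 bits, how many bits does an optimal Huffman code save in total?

124

Fixed-length: 3 bits × 250 symbols = 750 bits.
Huffman merges:
merge V(9) and Q(19): 28
merge R(21) and X(25): 46
merge 28 and Y(37): 65
merge U(40) and 46: 86
merge 65 and 86: 151
merge Z(99) and 151: 250
Huffman total = 28 + 46 + 65 + 86 + 151 + 250 = 626 bits.
Saving = 750 − 626 = 124 bits.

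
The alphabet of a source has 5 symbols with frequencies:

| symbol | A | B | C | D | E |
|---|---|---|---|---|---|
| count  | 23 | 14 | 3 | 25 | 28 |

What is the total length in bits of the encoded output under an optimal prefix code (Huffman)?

Build the Huffman tree bottom-up:
merge C(3) and B(14): 17
merge 17 and A(23): 40
merge D(25) and E(28): 53
merge 40 and 53: 93
Each symbol's bit-cost is frequency × depth; summing gives 203 bits (equivalently 17 + 40 + 53 + 93).

203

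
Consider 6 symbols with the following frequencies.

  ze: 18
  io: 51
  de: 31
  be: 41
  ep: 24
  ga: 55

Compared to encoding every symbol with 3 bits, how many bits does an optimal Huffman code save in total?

Fixed-length: 3 bits × 220 symbols = 660 bits.
Huffman merges:
merge ze(18) and ep(24): 42
merge de(31) and be(41): 72
merge 42 and io(51): 93
merge ga(55) and 72: 127
merge 93 and 127: 220
Huffman total = 42 + 72 + 93 + 127 + 220 = 554 bits.
Saving = 660 − 554 = 106 bits.

106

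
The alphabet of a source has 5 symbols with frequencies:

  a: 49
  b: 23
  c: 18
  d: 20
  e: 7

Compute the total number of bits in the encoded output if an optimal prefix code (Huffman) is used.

253

Build the Huffman tree bottom-up:
merge e(7) and c(18): 25
merge d(20) and b(23): 43
merge 25 and 43: 68
merge a(49) and 68: 117
Each symbol's bit-cost is frequency × depth; summing gives 253 bits (equivalently 25 + 43 + 68 + 117).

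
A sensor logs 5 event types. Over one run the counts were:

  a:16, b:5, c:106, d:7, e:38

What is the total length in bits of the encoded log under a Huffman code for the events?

278

Greedily combine the two least-frequent nodes:
merge b(5) and d(7): 12
merge 12 and a(16): 28
merge 28 and e(38): 66
merge 66 and c(106): 172
Each symbol's bit-cost is frequency × depth; summing gives 278 bits (equivalently 12 + 28 + 66 + 172).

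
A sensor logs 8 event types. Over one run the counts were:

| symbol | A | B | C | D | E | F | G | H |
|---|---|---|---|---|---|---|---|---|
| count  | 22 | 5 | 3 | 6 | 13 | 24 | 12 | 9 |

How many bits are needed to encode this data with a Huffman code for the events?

Build the Huffman tree bottom-up:
combine C(3), B(5) → 8
combine D(6), 8 → 14
combine H(9), G(12) → 21
combine E(13), 14 → 27
combine 21, A(22) → 43
combine F(24), 27 → 51
combine 43, 51 → 94
Total encoded bits = sum of merged weights = 8 + 14 + 21 + 27 + 43 + 51 + 94 = 258.

258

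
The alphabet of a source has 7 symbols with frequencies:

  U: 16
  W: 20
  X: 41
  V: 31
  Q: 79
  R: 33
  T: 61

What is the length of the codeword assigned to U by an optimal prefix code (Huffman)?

Repeatedly merge the two smallest:
combine U(16), W(20) → 36
combine V(31), R(33) → 64
combine 36, X(41) → 77
combine T(61), 64 → 125
combine 77, Q(79) → 156
combine 125, 156 → 281
U's leaf is at depth 4, giving a 4-bit codeword.

4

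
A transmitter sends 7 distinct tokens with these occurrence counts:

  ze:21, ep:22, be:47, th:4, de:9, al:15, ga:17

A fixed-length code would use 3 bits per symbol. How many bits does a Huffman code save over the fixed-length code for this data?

56

Fixed-length: 3 bits × 135 symbols = 405 bits.
Huffman merges:
merge th(4) and de(9): 13
merge 13 and al(15): 28
merge ga(17) and ze(21): 38
merge ep(22) and 28: 50
merge 38 and be(47): 85
merge 50 and 85: 135
Huffman total = 13 + 28 + 38 + 50 + 85 + 135 = 349 bits.
Saving = 405 − 349 = 56 bits.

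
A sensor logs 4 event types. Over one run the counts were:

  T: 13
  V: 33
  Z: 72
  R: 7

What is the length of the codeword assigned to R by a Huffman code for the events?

Build the tree from the bottom:
R(7) + T(13) → 20
20 + V(33) → 53
53 + Z(72) → 125
R's leaf is at depth 3, giving a 3-bit codeword.

3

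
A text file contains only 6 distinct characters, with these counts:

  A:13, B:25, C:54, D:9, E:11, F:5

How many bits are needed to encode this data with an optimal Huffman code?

256

Build the Huffman tree bottom-up:
F(5) + D(9) → 14
E(11) + A(13) → 24
14 + 24 → 38
B(25) + 38 → 63
C(54) + 63 → 117
The encoded length is the sum of every internal node's weight: 14 + 24 + 38 + 63 + 117 = 256 bits.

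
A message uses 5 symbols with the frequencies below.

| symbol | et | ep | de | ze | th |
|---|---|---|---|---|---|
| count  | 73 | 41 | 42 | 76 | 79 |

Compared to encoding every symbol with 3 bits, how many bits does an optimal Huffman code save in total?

228

Fixed-length: 3 bits × 311 symbols = 933 bits.
Huffman merges:
ep(41) + de(42) → 83
et(73) + ze(76) → 149
th(79) + 83 → 162
149 + 162 → 311
Huffman total = 83 + 149 + 162 + 311 = 705 bits.
Saving = 933 − 705 = 228 bits.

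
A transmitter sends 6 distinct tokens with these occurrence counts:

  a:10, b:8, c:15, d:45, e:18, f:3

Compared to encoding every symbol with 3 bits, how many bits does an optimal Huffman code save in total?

79

Fixed-length: 3 bits × 99 symbols = 297 bits.
Huffman merges:
combine f(3), b(8) → 11
combine a(10), 11 → 21
combine c(15), e(18) → 33
combine 21, 33 → 54
combine d(45), 54 → 99
Huffman total = 11 + 21 + 33 + 54 + 99 = 218 bits.
Saving = 297 − 218 = 79 bits.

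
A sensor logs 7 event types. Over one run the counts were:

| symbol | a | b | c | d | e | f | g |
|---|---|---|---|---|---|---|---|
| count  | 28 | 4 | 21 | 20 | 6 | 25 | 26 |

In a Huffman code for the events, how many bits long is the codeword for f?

Repeatedly merge the two smallest:
combine b(4), e(6) → 10
combine 10, d(20) → 30
combine c(21), f(25) → 46
combine g(26), a(28) → 54
combine 30, 46 → 76
combine 54, 76 → 130
f's leaf is at depth 3, giving a 3-bit codeword.

3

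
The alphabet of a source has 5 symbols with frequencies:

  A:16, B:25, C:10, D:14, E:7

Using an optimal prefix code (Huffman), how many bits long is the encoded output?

Greedily combine the two least-frequent nodes:
merge E(7) and C(10): 17
merge D(14) and A(16): 30
merge 17 and B(25): 42
merge 30 and 42: 72
Each symbol's bit-cost is frequency × depth; summing gives 161 bits (equivalently 17 + 30 + 42 + 72).

161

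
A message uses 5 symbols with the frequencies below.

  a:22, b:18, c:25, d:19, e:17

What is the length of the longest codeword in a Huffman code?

Merge the two lowest-weight nodes at each step:
e(17) + b(18) → 35
d(19) + a(22) → 41
c(25) + 35 → 60
41 + 60 → 101
The first pair merged (e, b) ends up deepest, at depth 3.

3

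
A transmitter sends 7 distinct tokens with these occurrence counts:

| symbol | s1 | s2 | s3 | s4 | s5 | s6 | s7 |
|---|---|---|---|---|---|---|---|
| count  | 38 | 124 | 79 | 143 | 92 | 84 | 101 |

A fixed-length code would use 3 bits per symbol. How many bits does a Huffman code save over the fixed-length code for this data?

Fixed-length: 3 bits × 661 symbols = 1983 bits.
Huffman merges:
s1(38) + s3(79) → 117
s6(84) + s5(92) → 176
s7(101) + 117 → 218
s2(124) + s4(143) → 267
176 + 218 → 394
267 + 394 → 661
Huffman total = 117 + 176 + 218 + 267 + 394 + 661 = 1833 bits.
Saving = 1983 − 1833 = 150 bits.

150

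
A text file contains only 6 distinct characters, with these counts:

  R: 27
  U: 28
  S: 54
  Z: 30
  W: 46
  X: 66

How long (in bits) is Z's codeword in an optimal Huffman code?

3

Build the tree from the bottom:
merge R(27) and U(28): 55
merge Z(30) and W(46): 76
merge S(54) and 55: 109
merge X(66) and 76: 142
merge 109 and 142: 251
Z's leaf is at depth 3, giving a 3-bit codeword.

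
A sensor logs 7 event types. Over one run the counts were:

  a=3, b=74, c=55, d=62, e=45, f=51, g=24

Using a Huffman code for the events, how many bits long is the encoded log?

Greedily combine the two least-frequent nodes:
combine a(3), g(24) → 27
combine 27, e(45) → 72
combine f(51), c(55) → 106
combine d(62), 72 → 134
combine b(74), 106 → 180
combine 134, 180 → 314
The encoded length is the sum of every internal node's weight: 27 + 72 + 106 + 134 + 180 + 314 = 833 bits.

833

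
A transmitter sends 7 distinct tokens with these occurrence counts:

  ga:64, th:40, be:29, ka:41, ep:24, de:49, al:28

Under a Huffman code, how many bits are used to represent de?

Build the tree from the bottom:
combine ep(24), al(28) → 52
combine be(29), th(40) → 69
combine ka(41), de(49) → 90
combine 52, ga(64) → 116
combine 69, 90 → 159
combine 116, 159 → 275
de sits 3 levels below the root, so its codeword is 3 bits.

3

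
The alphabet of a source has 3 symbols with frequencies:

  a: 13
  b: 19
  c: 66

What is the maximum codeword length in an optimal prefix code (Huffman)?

2

Merge the two lowest-weight nodes at each step:
a(13) + b(19) → 32
32 + c(66) → 98
The rarest symbols sit at the bottom; the longest codeword is 2 bits.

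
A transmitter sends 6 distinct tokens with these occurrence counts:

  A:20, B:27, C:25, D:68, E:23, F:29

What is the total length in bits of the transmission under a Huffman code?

Build the Huffman tree bottom-up:
combine A(20), E(23) → 43
combine C(25), B(27) → 52
combine F(29), 43 → 72
combine 52, D(68) → 120
combine 72, 120 → 192
Each symbol's bit-cost is frequency × depth; summing gives 479 bits (equivalently 43 + 52 + 72 + 120 + 192).

479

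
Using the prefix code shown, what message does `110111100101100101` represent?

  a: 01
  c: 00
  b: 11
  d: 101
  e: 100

Read left to right; each codeword is recognised as soon as it completes (prefix code):
  11→b | 01→a | 11→b | 100→e | 101→d | 100→e | 101→d
Decoded message: babeded

babeded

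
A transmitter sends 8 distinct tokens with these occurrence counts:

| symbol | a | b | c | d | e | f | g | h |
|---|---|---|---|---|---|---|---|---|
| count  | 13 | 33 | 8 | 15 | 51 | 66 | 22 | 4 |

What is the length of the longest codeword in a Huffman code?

5

Merge the two lowest-weight nodes at each step:
combine h(4), c(8) → 12
combine 12, a(13) → 25
combine d(15), g(22) → 37
combine 25, b(33) → 58
combine 37, e(51) → 88
combine 58, f(66) → 124
combine 88, 124 → 212
The rarest symbols sit at the bottom; the longest codeword is 5 bits.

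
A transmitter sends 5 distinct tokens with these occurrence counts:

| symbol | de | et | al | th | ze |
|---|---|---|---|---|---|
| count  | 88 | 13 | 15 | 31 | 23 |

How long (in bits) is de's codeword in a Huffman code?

Build the tree from the bottom:
merge et(13) and al(15): 28
merge ze(23) and 28: 51
merge th(31) and 51: 82
merge 82 and de(88): 170
de is merged only at the final step, so code length = 1.

1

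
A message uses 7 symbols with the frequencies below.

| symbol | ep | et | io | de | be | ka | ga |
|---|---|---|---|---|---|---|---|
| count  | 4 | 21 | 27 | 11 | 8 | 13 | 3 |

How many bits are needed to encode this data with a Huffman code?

Build the Huffman tree bottom-up:
combine ga(3), ep(4) → 7
combine 7, be(8) → 15
combine de(11), ka(13) → 24
combine 15, et(21) → 36
combine 24, io(27) → 51
combine 36, 51 → 87
Total encoded bits = sum of merged weights = 7 + 15 + 24 + 36 + 51 + 87 = 220.

220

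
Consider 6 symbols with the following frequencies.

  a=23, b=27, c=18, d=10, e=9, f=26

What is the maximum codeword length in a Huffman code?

4

Merge the two lowest-weight nodes at each step:
e(9) + d(10) → 19
c(18) + 19 → 37
a(23) + f(26) → 49
b(27) + 37 → 64
49 + 64 → 113
The rarest symbols sit at the bottom; the longest codeword is 4 bits.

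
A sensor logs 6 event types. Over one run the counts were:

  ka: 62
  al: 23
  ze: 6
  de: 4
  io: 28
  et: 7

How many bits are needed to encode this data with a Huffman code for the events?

265

Merge the two smallest weights repeatedly:
de(4) + ze(6) → 10
et(7) + 10 → 17
17 + al(23) → 40
io(28) + 40 → 68
ka(62) + 68 → 130
The encoded length is the sum of every internal node's weight: 10 + 17 + 40 + 68 + 130 = 265 bits.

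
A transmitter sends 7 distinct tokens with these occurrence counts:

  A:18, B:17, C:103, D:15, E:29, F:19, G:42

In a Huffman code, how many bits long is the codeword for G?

Huffman merges, smallest pair first:
combine D(15), B(17) → 32
combine A(18), F(19) → 37
combine E(29), 32 → 61
combine 37, G(42) → 79
combine 61, 79 → 140
combine C(103), 140 → 243
The subtree containing G is merged 3 times, so code length = 3.

3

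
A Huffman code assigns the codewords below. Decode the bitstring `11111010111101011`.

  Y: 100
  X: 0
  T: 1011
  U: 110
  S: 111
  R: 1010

SUTUT

Read left to right; each codeword is recognised as soon as it completes (prefix code):
  111→S | 110→U | 1011→T | 110→U | 1011→T
Decoded message: SUTUT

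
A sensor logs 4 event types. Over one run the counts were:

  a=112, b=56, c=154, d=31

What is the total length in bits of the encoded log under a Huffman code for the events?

Greedily combine the two least-frequent nodes:
combine d(31), b(56) → 87
combine 87, a(112) → 199
combine c(154), 199 → 353
Each symbol's bit-cost is frequency × depth; summing gives 639 bits (equivalently 87 + 199 + 353).

639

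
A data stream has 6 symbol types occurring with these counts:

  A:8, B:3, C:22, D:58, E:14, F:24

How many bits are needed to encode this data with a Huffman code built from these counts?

Build the Huffman tree bottom-up:
combine B(3), A(8) → 11
combine 11, E(14) → 25
combine C(22), F(24) → 46
combine 25, 46 → 71
combine D(58), 71 → 129
The encoded length is the sum of every internal node's weight: 11 + 25 + 46 + 71 + 129 = 282 bits.

282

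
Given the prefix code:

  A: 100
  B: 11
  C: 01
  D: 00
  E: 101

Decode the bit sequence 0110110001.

CEAC

Read left to right; each codeword is recognised as soon as it completes (prefix code):
  01→C | 101→E | 100→A | 01→C
Decoded message: CEAC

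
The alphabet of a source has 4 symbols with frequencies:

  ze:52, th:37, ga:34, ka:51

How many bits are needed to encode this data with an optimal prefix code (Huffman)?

Greedily combine the two least-frequent nodes:
combine ga(34), th(37) → 71
combine ka(51), ze(52) → 103
combine 71, 103 → 174
Total encoded bits = sum of merged weights = 71 + 103 + 174 = 348.

348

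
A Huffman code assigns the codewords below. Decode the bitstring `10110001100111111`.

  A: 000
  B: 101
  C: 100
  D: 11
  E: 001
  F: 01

Read left to right; each codeword is recognised as soon as it completes (prefix code):
  101→B | 100→C | 01→F | 100→C | 11→D | 11→D | 11→D
Decoded message: BCFCDDD

BCFCDDD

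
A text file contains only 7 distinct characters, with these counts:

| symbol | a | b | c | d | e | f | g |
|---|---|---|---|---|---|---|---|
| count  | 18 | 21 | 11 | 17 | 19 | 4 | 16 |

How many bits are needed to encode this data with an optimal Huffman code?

293

Greedily combine the two least-frequent nodes:
merge f(4) and c(11): 15
merge 15 and g(16): 31
merge d(17) and a(18): 35
merge e(19) and b(21): 40
merge 31 and 35: 66
merge 40 and 66: 106
Total encoded bits = sum of merged weights = 15 + 31 + 35 + 40 + 66 + 106 = 293.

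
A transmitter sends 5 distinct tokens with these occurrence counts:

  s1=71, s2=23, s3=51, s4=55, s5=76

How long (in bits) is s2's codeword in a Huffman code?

3

Repeatedly merge the two smallest:
combine s2(23), s3(51) → 74
combine s4(55), s1(71) → 126
combine 74, s5(76) → 150
combine 126, 150 → 276
The subtree containing s2 is merged 3 times, so code length = 3.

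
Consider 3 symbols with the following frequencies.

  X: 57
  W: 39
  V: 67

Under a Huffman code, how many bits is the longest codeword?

Merge the two lowest-weight nodes at each step:
combine W(39), X(57) → 96
combine V(67), 96 → 163
The first pair merged (W, X) ends up deepest, at depth 2.

2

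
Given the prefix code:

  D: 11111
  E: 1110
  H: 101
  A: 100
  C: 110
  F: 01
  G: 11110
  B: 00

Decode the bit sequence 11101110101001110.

Read left to right; each codeword is recognised as soon as it completes (prefix code):
  1110→E | 1110→E | 101→H | 00→B | 1110→E
Decoded message: EEHBE

EEHBE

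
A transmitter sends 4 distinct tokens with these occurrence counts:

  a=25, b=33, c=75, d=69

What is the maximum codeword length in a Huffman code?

3

Merge the two lowest-weight nodes at each step:
combine a(25), b(33) → 58
combine 58, d(69) → 127
combine c(75), 127 → 202
The rarest symbols sit at the bottom; the longest codeword is 3 bits.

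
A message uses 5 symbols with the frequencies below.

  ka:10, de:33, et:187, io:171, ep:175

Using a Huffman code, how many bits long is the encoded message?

Greedily combine the two least-frequent nodes:
ka(10) + de(33) → 43
43 + io(171) → 214
ep(175) + et(187) → 362
214 + 362 → 576
Each symbol's bit-cost is frequency × depth; summing gives 1195 bits (equivalently 43 + 214 + 362 + 576).

1195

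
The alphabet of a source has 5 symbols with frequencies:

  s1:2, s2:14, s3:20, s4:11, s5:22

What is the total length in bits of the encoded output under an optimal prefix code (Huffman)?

151

Build the Huffman tree bottom-up:
s1(2) + s4(11) → 13
13 + s2(14) → 27
s3(20) + s5(22) → 42
27 + 42 → 69
Each symbol's bit-cost is frequency × depth; summing gives 151 bits (equivalently 13 + 27 + 42 + 69).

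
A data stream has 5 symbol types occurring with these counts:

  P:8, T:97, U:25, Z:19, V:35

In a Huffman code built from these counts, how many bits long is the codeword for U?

Huffman merges, smallest pair first:
combine P(8), Z(19) → 27
combine U(25), 27 → 52
combine V(35), 52 → 87
combine 87, T(97) → 184
U's leaf is at depth 3, giving a 3-bit codeword.

3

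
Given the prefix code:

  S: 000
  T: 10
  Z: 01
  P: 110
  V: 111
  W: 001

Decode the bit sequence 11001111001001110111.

Read left to right; each codeword is recognised as soon as it completes (prefix code):
  110→P | 01→Z | 111→V | 001→W | 001→W | 110→P | 111→V
Decoded message: PZVWWPV

PZVWWPV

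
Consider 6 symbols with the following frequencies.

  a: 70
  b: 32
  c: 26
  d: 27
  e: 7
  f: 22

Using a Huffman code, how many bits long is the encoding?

441

Build the Huffman tree bottom-up:
e(7) + f(22) → 29
c(26) + d(27) → 53
29 + b(32) → 61
53 + 61 → 114
a(70) + 114 → 184
Each symbol's bit-cost is frequency × depth; summing gives 441 bits (equivalently 29 + 53 + 61 + 114 + 184).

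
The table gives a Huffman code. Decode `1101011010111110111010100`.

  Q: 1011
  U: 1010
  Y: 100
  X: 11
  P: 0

XPQPQXQUY

Read left to right; each codeword is recognised as soon as it completes (prefix code):
  11→X | 0→P | 1011→Q | 0→P | 1011→Q | 11→X | 1011→Q | 1010→U | 100→Y
Decoded message: XPQPQXQUY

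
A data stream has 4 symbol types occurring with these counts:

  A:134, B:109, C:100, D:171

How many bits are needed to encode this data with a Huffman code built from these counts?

1028

Build the Huffman tree bottom-up:
combine C(100), B(109) → 209
combine A(134), D(171) → 305
combine 209, 305 → 514
Each symbol's bit-cost is frequency × depth; summing gives 1028 bits (equivalently 209 + 305 + 514).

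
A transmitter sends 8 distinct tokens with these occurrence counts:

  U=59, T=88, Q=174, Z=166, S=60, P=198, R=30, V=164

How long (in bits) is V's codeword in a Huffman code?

Huffman merges, smallest pair first:
R(30) + U(59) → 89
S(60) + T(88) → 148
89 + 148 → 237
V(164) + Z(166) → 330
Q(174) + P(198) → 372
237 + 330 → 567
372 + 567 → 939
The subtree containing V is merged 3 times, so code length = 3.

3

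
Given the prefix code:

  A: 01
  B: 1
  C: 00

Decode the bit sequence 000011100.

Read left to right; each codeword is recognised as soon as it completes (prefix code):
  00→C | 00→C | 1→B | 1→B | 1→B | 00→C
Decoded message: CCBBBC

CCBBBC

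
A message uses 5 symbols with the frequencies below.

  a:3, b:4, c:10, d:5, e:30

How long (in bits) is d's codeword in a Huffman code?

Repeatedly merge the two smallest:
a(3) + b(4) → 7
d(5) + 7 → 12
c(10) + 12 → 22
22 + e(30) → 52
The subtree containing d is merged 3 times, so code length = 3.

3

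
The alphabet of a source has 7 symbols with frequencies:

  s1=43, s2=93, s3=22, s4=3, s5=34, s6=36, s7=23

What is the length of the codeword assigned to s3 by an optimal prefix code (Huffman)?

5

Repeatedly merge the two smallest:
s4(3) + s3(22) → 25
s7(23) + 25 → 48
s5(34) + s6(36) → 70
s1(43) + 48 → 91
70 + 91 → 161
s2(93) + 161 → 254
The subtree containing s3 is merged 5 times, so code length = 5.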